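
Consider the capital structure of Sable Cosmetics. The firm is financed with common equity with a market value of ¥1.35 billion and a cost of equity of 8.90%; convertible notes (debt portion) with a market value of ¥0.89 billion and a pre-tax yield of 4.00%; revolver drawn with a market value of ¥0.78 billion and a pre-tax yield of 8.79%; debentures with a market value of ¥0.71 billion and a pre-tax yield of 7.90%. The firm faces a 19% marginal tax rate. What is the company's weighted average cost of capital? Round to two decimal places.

Total capital V = 1.35 + 0.89 + 0.78 + 0.71 = 3.73.
Equity: weight = 1.35/3.73 = 0.3619; cost = 8.9%.
Convertible notes (debt portion): weight = 0.89/3.73 = 0.2386; after-tax cost = 4% × (1 − 19%) = 3.2400%.
Revolver drawn: weight = 0.78/3.73 = 0.2091; after-tax cost = 8.79% × (1 − 19%) = 7.1199%.
Debentures: weight = 0.71/3.73 = 0.1903; after-tax cost = 7.9% × (1 − 19%) = 6.3990%.
WACC = 0.3619 × 8.9000% + 0.2386 × 3.2400% + 0.2091 × 7.1199% + 0.1903 × 6.3990% = 6.7012%.

6.70%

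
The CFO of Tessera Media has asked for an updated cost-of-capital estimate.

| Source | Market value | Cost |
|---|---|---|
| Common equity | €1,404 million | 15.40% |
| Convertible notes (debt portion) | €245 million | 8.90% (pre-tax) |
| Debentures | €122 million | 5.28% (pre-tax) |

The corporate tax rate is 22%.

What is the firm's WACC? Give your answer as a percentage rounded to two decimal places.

13.45%

Total capital V = 1404 + 245 + 122 = 1771.
Equity: weight = 1404/1771 = 0.7928; cost = 15.4%.
Convertible notes (debt portion): weight = 245/1771 = 0.1383; after-tax cost = 8.9% × (1 − 22%) = 6.9420%.
Debentures: weight = 122/1771 = 0.0689; after-tax cost = 5.28% × (1 − 22%) = 4.1184%.
WACC = 0.7928 × 15.4000% + 0.1383 × 6.9420% + 0.0689 × 4.1184% = 13.4528%.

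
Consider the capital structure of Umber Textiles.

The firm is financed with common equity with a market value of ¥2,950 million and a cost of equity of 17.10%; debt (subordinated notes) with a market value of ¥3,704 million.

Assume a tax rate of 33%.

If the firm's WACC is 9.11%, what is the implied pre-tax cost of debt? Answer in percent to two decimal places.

4.10%

Total capital V = 2950 + 3704 = 6654.
Equity weight = 2950/6654 = 0.4433.
Subordinated notes weight = 3704/6654 = 0.5567.
Equity contribution = 0.4433 × 17.1% = 7.5812%.
Remaining for debt = 9.11% − 7.5812% = 1.5288%.
Rd × (1 − 33%) × 0.5567 = 1.5288%  ⇒  Rd = 4.0992%.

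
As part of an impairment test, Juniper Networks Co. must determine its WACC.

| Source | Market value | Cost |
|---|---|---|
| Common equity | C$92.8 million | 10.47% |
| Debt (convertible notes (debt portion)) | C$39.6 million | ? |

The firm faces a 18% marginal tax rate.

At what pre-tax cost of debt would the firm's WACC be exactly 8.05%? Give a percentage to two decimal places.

Total capital V = 92.8 + 39.6 = 132.4.
Equity weight = 92.8/132.4 = 0.7009.
Convertible notes (debt portion) weight = 39.6/132.4 = 0.2991.
Equity contribution = 0.7009 × 10.47% = 7.3385%.
Remaining for debt = 8.05% − 7.3385% = 0.7115%.
Rd × (1 − 18%) × 0.2991 = 0.7115%  ⇒  Rd = 2.9011%.

2.90%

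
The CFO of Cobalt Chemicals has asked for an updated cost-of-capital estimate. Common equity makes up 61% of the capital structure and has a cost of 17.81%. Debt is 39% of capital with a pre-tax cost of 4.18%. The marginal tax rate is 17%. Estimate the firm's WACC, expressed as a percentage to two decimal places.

After-tax cost of debt = 4.18% × (1 − 17%) = 3.4694%.
WACC = 0.610 × 17.8100% + 0.390 × 3.4694% = 12.2172%.

12.22%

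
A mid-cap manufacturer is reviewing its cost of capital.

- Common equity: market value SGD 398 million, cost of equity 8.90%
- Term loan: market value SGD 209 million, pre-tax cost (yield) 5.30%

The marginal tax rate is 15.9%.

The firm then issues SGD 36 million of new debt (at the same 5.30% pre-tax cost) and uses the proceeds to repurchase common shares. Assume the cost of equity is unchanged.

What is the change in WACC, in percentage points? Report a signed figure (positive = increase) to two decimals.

-0.26 pp

Current WACC:
Total capital V = 398 + 209 = 607.
Equity: weight = 398/607 = 0.6557; cost = 8.9%.
Term loan: weight = 209/607 = 0.3443; after-tax cost = 5.3% × (1 − 15.9%) = 4.4573%.
WACC = 0.6557 × 8.9000% + 0.3443 × 4.4573% = 7.3703%.
After the change:
Total capital V = 362 + 245 = 607.
Equity: weight = 362/607 = 0.5964; cost = 8.9%.
Term loan: weight = 245/607 = 0.4036; after-tax cost = 5.3% × (1 − 15.9%) = 4.4573%.
WACC = 0.5964 × 8.9000% + 0.4036 × 4.4573% = 7.1068%.
Change in WACC = 7.1068% − 7.3703% = -0.2635 pp.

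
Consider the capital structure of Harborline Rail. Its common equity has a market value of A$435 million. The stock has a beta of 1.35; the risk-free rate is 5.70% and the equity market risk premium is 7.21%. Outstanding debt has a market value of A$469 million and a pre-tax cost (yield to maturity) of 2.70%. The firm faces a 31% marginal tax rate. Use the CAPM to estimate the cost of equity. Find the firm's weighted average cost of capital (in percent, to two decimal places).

Cost of equity via CAPM: Re = 5.7% + 1.35 × 7.21% = 15.4335%.
Total capital V = 435 + 469 = 904.
Equity: weight = 435/904 = 0.4812; cost = 15.4335%.
Debt: weight = 469/904 = 0.5188; after-tax cost = 2.7% × (1 − 31%) = 1.8630%.
WACC = 0.4812 × 15.4335% + 0.5188 × 1.8630% = 8.3931%.

8.39%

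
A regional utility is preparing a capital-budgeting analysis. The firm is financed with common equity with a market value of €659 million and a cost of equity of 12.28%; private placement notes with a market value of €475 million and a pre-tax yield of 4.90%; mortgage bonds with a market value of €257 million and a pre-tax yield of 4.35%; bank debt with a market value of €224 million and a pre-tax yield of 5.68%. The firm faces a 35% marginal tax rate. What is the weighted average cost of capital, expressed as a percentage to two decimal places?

6.91%

Total capital V = 659 + 475 + 257 + 224 = 1615.
Equity: weight = 659/1615 = 0.4080; cost = 12.28%.
Private placement notes: weight = 475/1615 = 0.2941; after-tax cost = 4.9% × (1 − 35%) = 3.1850%.
Mortgage bonds: weight = 257/1615 = 0.1591; after-tax cost = 4.35% × (1 − 35%) = 2.8275%.
Bank debt: weight = 224/1615 = 0.1387; after-tax cost = 5.68% × (1 − 35%) = 3.6920%.
WACC = 0.4080 × 12.2800% + 0.2941 × 3.1850% + 0.1591 × 2.8275% + 0.1387 × 3.6920% = 6.9096%.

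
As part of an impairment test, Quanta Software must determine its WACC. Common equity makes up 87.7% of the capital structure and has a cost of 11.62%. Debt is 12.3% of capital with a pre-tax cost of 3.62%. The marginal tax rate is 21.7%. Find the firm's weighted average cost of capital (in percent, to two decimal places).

10.54%

After-tax cost of debt = 3.62% × (1 − 21.7%) = 2.8345%.
WACC = 0.877 × 11.6200% + 0.123 × 2.8345% = 10.5394%.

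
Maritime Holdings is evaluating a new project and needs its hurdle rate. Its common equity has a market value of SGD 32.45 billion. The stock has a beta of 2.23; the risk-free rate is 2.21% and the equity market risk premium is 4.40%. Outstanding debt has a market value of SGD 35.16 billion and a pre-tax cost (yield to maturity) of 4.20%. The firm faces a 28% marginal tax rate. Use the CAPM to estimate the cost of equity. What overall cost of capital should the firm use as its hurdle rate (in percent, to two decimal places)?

7.34%

Cost of equity via CAPM: Re = 2.21% + 2.23 × 4.4% = 12.0220%.
Total capital V = 32.45 + 35.16 = 67.61.
Equity: weight = 32.45/67.61 = 0.4800; cost = 12.022%.
Debt: weight = 35.16/67.61 = 0.5200; after-tax cost = 4.2% × (1 − 28%) = 3.0240%.
WACC = 0.4800 × 12.0220% + 0.5200 × 3.0240% = 7.3427%.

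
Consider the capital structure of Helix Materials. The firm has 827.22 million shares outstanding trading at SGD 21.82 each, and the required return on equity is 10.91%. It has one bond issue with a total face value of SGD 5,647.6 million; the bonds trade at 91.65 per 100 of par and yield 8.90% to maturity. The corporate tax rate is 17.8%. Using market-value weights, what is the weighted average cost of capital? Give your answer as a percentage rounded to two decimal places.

Market value of equity E = 21.82 × 827.22m = 18049.9404m. Market value of debt D = 5647.6m × 91.65/100 = 5176.0254m.
Total capital V = 18049.9404 + 5176.0254 = 23225.9658.
Equity: weight = 18049.9404/23225.9658 = 0.7771; cost = 10.91%.
Bonds outstanding: weight = 5176.0254/23225.9658 = 0.2229; after-tax cost = 8.9% × (1 − 17.8%) = 7.3158%.
WACC = 0.7771 × 10.9100% + 0.2229 × 7.3158% = 10.1090%.

10.11%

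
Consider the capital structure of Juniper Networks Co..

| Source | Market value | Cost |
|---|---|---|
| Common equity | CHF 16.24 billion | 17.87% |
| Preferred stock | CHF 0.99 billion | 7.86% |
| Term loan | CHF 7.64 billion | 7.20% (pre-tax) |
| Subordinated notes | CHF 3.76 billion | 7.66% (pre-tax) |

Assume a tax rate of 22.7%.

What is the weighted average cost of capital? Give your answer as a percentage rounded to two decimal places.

12.67%

Total capital V = 16.24 + 0.99 + 7.64 + 3.76 = 28.63.
Equity: weight = 16.24/28.63 = 0.5672; cost = 17.87%.
Preferred: weight = 0.99/28.63 = 0.0346; cost = 7.86%.
Term loan: weight = 7.64/28.63 = 0.2669; after-tax cost = 7.2% × (1 − 22.7%) = 5.5656%.
Subordinated notes: weight = 3.76/28.63 = 0.1313; after-tax cost = 7.66% × (1 − 22.7%) = 5.9212%.
WACC = 0.5672 × 17.8700% + 0.0346 × 7.8600% + 0.2669 × 5.5656% + 0.1313 × 5.9212% = 12.6711%.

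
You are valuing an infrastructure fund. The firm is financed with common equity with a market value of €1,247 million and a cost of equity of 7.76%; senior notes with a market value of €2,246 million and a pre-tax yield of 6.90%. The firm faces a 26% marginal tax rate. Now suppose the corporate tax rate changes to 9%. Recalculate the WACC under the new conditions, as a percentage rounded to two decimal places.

After the change:
Total capital V = 1247 + 2246 = 3493.
Equity: weight = 1247/3493 = 0.3570; cost = 7.76%.
Senior notes: weight = 2246/3493 = 0.6430; after-tax cost = 6.9% × (1 − 9%) = 6.2790%.
WACC = 0.3570 × 7.7600% + 0.6430 × 6.2790% = 6.8077%.

6.81%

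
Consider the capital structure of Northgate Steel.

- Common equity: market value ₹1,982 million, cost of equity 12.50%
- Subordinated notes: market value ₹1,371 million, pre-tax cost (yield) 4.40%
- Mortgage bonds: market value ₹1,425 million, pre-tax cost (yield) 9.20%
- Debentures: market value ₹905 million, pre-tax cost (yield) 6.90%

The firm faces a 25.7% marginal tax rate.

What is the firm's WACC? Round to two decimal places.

Total capital V = 1982 + 1371 + 1425 + 905 = 5683.
Equity: weight = 1982/5683 = 0.3488; cost = 12.5%.
Subordinated notes: weight = 1371/5683 = 0.2412; after-tax cost = 4.4% × (1 − 25.7%) = 3.2692%.
Mortgage bonds: weight = 1425/5683 = 0.2507; after-tax cost = 9.2% × (1 − 25.7%) = 6.8356%.
Debentures: weight = 905/5683 = 0.1592; after-tax cost = 6.9% × (1 − 25.7%) = 5.1267%.
WACC = 0.3488 × 12.5000% + 0.2412 × 3.2692% + 0.2507 × 6.8356% + 0.1592 × 5.1267% = 7.6786%.

7.68%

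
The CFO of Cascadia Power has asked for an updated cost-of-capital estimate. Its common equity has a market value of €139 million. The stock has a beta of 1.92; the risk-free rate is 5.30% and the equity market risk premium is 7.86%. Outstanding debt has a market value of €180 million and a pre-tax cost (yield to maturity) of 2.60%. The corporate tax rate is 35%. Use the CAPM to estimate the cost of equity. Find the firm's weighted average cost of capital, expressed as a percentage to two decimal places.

9.84%

Cost of equity via CAPM: Re = 5.3% + 1.92 × 7.86% = 20.3912%.
Total capital V = 139 + 180 = 319.
Equity: weight = 139/319 = 0.4357; cost = 20.3912%.
Debt: weight = 180/319 = 0.5643; after-tax cost = 2.6% × (1 − 35%) = 1.6900%.
WACC = 0.4357 × 20.3912% + 0.5643 × 1.6900% = 9.8388%.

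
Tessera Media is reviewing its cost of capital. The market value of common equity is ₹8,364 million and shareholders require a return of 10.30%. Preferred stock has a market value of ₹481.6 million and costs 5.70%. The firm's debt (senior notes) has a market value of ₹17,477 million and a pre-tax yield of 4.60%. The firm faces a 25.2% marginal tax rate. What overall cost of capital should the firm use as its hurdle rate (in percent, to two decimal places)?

Total capital V = 8364 + 481.6 + 17477 = 26322.6.
Equity: weight = 8364/26322.6 = 0.3177; cost = 10.3%.
Preferred: weight = 481.6/26322.6 = 0.0183; cost = 5.7%.
Senior notes: weight = 17477/26322.6 = 0.6640; after-tax cost = 4.6% × (1 − 25.2%) = 3.4408%.
WACC = 0.3177 × 10.3000% + 0.0183 × 5.7000% + 0.6640 × 3.4408% = 5.6616%.

5.66%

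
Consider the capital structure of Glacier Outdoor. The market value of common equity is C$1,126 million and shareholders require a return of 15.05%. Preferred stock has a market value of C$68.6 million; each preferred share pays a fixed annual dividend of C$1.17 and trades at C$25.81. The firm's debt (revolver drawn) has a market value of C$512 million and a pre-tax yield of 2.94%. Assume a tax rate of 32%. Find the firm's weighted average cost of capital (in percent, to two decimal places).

10.71%

Cost of preferred: Rp = 1.17 / 25.81 = 4.5331%.
Total capital V = 1126 + 68.6 + 512 = 1706.6.
Equity: weight = 1126/1706.6 = 0.6598; cost = 15.05%.
Preferred: weight = 68.6/1706.6 = 0.0402; cost = 4.5331%.
Revolver drawn: weight = 512/1706.6 = 0.3000; after-tax cost = 2.94% × (1 − 32%) = 1.9992%.
WACC = 0.6598 × 15.0500% + 0.0402 × 4.5331% + 0.3000 × 1.9992% = 10.7119%.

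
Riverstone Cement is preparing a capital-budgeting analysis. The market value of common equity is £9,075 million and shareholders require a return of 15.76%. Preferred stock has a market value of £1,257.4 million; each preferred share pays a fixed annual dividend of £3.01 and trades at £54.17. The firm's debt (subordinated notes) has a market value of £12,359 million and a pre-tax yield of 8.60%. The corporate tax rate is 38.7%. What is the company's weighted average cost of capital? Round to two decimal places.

Cost of preferred: Rp = 3.01 / 54.17 = 5.5566%.
Total capital V = 9075 + 1257.4 + 12359 = 22691.4.
Equity: weight = 9075/22691.4 = 0.3999; cost = 15.76%.
Preferred: weight = 1257.4/22691.4 = 0.0554; cost = 5.5566%.
Subordinated notes: weight = 12359/22691.4 = 0.5447; after-tax cost = 8.6% × (1 − 38.7%) = 5.2718%.
WACC = 0.3999 × 15.7600% + 0.0554 × 5.5566% + 0.5447 × 5.2718% = 9.4821%.

9.48%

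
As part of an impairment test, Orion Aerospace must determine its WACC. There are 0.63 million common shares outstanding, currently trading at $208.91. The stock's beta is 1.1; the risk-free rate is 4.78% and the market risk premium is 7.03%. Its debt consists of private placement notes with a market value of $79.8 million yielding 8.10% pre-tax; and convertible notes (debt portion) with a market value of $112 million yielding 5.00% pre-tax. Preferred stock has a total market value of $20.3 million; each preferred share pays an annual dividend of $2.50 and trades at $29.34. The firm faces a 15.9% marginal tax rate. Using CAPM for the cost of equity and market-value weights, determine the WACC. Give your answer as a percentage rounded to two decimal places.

8.25%

Cost of equity via CAPM: Re = 4.78% + 1.1 × 7.03% = 12.5130%.
Cost of preferred: Rp = 2.5 / 29.34 = 8.5208%.
Market value of equity E = 208.91 × 0.63m = 131.6133m.
Total capital V = 131.6133 + 20.3 + 79.8 + 112 = 343.7133.
Equity: weight = 131.6133/343.7133 = 0.3829; cost = 12.513%.
Preferred: weight = 20.3/343.7133 = 0.0591; cost = 8.5208%.
Private placement notes: weight = 79.8/343.7133 = 0.2322; after-tax cost = 8.1% × (1 − 15.9%) = 6.8121%.
Convertible notes (debt portion): weight = 112/343.7133 = 0.3259; after-tax cost = 5% × (1 − 15.9%) = 4.2050%.
WACC = 0.3829 × 12.5130% + 0.0591 × 8.5208% + 0.2322 × 6.8121% + 0.3259 × 4.2050% = 8.2465%.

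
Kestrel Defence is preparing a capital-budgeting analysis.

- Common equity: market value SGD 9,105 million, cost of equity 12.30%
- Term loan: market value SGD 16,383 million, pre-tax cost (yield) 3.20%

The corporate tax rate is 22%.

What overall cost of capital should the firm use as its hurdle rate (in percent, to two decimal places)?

Total capital V = 9105 + 16383 = 25488.
Equity: weight = 9105/25488 = 0.3572; cost = 12.3%.
Term loan: weight = 16383/25488 = 0.6428; after-tax cost = 3.2% × (1 − 22%) = 2.4960%.
WACC = 0.3572 × 12.3000% + 0.6428 × 2.4960% = 5.9983%.

6.00%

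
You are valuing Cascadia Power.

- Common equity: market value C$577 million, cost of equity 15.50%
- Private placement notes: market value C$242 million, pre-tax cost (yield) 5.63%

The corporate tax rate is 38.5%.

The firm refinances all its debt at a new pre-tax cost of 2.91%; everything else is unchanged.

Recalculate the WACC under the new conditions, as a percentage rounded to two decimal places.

11.45%

After the change:
Total capital V = 577 + 242 = 819.
Equity: weight = 577/819 = 0.7045; cost = 15.5%.
Private placement notes: weight = 242/819 = 0.2955; after-tax cost = 2.91% × (1 − 38.5%) = 1.7896%.
WACC = 0.7045 × 15.5000% + 0.2955 × 1.7896% = 11.4488%.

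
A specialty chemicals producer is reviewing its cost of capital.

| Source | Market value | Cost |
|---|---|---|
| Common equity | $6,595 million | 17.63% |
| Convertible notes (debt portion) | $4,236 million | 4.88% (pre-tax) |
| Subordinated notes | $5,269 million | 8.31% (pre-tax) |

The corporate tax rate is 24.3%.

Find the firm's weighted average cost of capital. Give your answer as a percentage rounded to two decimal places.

10.25%

Total capital V = 6595 + 4236 + 5269 = 16100.
Equity: weight = 6595/16100 = 0.4096; cost = 17.63%.
Convertible notes (debt portion): weight = 4236/16100 = 0.2631; after-tax cost = 4.88% × (1 − 24.3%) = 3.6942%.
Subordinated notes: weight = 5269/16100 = 0.3273; after-tax cost = 8.31% × (1 − 24.3%) = 6.2907%.
WACC = 0.4096 × 17.6300% + 0.2631 × 3.6942% + 0.3273 × 6.2907% = 10.2524%.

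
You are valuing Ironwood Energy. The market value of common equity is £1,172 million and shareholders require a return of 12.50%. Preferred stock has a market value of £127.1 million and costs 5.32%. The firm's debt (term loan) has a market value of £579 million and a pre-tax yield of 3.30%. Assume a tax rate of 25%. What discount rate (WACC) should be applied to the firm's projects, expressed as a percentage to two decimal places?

Total capital V = 1172 + 127.1 + 579 = 1878.1.
Equity: weight = 1172/1878.1 = 0.6240; cost = 12.5%.
Preferred: weight = 127.1/1878.1 = 0.0677; cost = 5.32%.
Term loan: weight = 579/1878.1 = 0.3083; after-tax cost = 3.3% × (1 − 25%) = 2.4750%.
WACC = 0.6240 × 12.5000% + 0.0677 × 5.3200% + 0.3083 × 2.4750% = 8.9235%.

8.92%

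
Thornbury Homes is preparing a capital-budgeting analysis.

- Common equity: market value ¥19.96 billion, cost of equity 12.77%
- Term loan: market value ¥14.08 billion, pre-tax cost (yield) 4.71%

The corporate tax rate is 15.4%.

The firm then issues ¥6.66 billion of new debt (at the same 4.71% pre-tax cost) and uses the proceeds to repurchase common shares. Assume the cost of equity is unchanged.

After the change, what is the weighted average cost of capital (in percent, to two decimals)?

7.42%

After the change:
Total capital V = 13.3 + 20.74 = 34.04.
Equity: weight = 13.3/34.04 = 0.3907; cost = 12.77%.
Term loan: weight = 20.74/34.04 = 0.6093; after-tax cost = 4.71% × (1 − 15.4%) = 3.9847%.
WACC = 0.3907 × 12.7700% + 0.6093 × 3.9847% = 7.4172%.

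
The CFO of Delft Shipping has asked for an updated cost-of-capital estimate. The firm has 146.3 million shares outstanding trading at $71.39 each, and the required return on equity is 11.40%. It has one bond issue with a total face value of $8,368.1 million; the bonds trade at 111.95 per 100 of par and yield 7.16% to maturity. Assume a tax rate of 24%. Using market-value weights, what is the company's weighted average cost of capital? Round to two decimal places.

Market value of equity E = 71.39 × 146.3m = 10444.357m. Market value of debt D = 8368.1m × 111.95/100 = 9368.08795m.
Total capital V = 10444.357 + 9368.08795 = 19812.44495.
Equity: weight = 10444.357/19812.44495 = 0.5272; cost = 11.4%.
Bonds outstanding: weight = 9368.08795/19812.44495 = 0.4728; after-tax cost = 7.16% × (1 − 24%) = 5.4416%.
WACC = 0.5272 × 11.4000% + 0.4728 × 5.4416% = 8.5826%.

8.58%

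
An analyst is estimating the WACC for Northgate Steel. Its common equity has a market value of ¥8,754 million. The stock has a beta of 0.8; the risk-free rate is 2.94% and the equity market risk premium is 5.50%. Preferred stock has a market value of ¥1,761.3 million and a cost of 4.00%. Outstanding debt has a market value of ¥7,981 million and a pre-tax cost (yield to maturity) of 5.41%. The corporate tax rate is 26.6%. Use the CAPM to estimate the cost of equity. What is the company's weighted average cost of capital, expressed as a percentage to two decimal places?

5.57%

Cost of equity via CAPM: Re = 2.94% + 0.8 × 5.5% = 7.3400%.
Total capital V = 8754 + 1761.3 + 7981 = 18496.3.
Equity: weight = 8754/18496.3 = 0.4733; cost = 7.34%.
Preferred: weight = 1761.3/18496.3 = 0.0952; cost = 4%.
Debt: weight = 7981/18496.3 = 0.4315; after-tax cost = 5.41% × (1 − 26.6%) = 3.9709%.
WACC = 0.4733 × 7.3400% + 0.0952 × 4.0000% + 0.4315 × 3.9709% = 5.5682%.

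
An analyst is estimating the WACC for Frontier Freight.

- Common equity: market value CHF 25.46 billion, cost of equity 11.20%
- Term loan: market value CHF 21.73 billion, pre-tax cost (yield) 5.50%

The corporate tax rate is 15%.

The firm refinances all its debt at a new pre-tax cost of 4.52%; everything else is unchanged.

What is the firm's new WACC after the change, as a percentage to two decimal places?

After the change:
Total capital V = 25.46 + 21.73 = 47.19.
Equity: weight = 25.46/47.19 = 0.5395; cost = 11.2%.
Term loan: weight = 21.73/47.19 = 0.4605; after-tax cost = 4.52% × (1 − 15%) = 3.8420%.
WACC = 0.5395 × 11.2000% + 0.4605 × 3.8420% = 7.8118%.

7.81%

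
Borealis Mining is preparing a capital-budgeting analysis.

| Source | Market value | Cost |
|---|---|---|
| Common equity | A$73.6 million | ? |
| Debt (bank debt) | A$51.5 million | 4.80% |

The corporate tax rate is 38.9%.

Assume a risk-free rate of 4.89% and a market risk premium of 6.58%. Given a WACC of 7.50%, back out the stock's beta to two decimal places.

Total capital V = 73.6 + 51.5 = 125.1.
Equity weight = 73.6/125.1 = 0.5883.
Bank debt weight = 51.5/125.1 = 0.4117.
Debt contribution = 0.4117 × 4.8% × (1 − 38.9%) = 1.2073%.
Required equity contribution = 7.5% − 1.2073% = 6.2927%  ⇒  Re = 10.6958%.
CAPM: 10.6958% = 4.89% + β × 6.58%  ⇒  β = 0.8823.

0.88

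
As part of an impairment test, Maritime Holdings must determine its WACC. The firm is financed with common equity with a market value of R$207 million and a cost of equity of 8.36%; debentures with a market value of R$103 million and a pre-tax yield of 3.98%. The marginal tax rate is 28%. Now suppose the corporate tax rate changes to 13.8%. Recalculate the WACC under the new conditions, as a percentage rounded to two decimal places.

After the change:
Total capital V = 207 + 103 = 310.
Equity: weight = 207/310 = 0.6677; cost = 8.36%.
Debentures: weight = 103/310 = 0.3323; after-tax cost = 3.98% × (1 − 13.8%) = 3.4308%.
WACC = 0.6677 × 8.3600% + 0.3323 × 3.4308% = 6.7222%.

6.72%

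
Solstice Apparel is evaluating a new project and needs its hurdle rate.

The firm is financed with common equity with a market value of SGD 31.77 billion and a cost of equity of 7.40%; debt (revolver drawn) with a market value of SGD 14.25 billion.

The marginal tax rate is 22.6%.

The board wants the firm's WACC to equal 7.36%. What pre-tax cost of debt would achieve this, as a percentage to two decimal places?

Total capital V = 31.77 + 14.25 = 46.02.
Equity weight = 31.77/46.02 = 0.6904.
Revolver drawn weight = 14.25/46.02 = 0.3096.
Equity contribution = 0.6904 × 7.4% = 5.1086%.
Remaining for debt = 7.36% − 5.1086% = 2.2514%.
Rd × (1 − 22.6%) × 0.3096 = 2.2514%  ⇒  Rd = 9.3938%.

9.39%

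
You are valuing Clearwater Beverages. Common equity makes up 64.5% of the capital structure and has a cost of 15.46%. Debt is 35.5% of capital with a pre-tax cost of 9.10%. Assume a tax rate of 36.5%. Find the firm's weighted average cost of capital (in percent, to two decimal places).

After-tax cost of debt = 9.1% × (1 − 36.5%) = 5.7785%.
WACC = 0.645 × 15.4600% + 0.355 × 5.7785% = 12.0231%.

12.02%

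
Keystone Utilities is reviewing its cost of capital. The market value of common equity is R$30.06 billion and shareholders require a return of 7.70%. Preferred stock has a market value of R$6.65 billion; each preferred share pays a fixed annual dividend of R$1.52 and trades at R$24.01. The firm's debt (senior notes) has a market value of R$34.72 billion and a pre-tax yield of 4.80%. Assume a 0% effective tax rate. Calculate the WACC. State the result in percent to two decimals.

Cost of preferred: Rp = 1.52 / 24.01 = 6.3307%.
Total capital V = 30.06 + 6.65 + 34.72 = 71.43.
Equity: weight = 30.06/71.43 = 0.4208; cost = 7.7%.
Preferred: weight = 6.65/71.43 = 0.0931; cost = 6.3307%.
Senior notes: weight = 34.72/71.43 = 0.4861; after-tax cost = 4.8% × (1 − 0%) = 4.8000%.
WACC = 0.4208 × 7.7000% + 0.0931 × 6.3307% + 0.4861 × 4.8000% = 6.1629%.

6.16%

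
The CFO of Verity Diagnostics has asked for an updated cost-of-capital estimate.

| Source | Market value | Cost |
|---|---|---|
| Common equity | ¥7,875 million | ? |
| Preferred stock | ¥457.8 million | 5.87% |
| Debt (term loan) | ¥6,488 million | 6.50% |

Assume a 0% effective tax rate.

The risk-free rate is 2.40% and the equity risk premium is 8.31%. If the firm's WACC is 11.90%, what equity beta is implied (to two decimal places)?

1.72

Total capital V = 7875 + 457.8 + 6488 = 14820.8.
Equity weight = 7875/14820.8 = 0.5313.
Preferred weight = 457.8/14820.8 = 0.0309.
Term loan weight = 6488/14820.8 = 0.4378.
Debt contribution = 0.4378 × 6.5% × (1 − 0%) = 2.8455%.
Preferred contribution = 0.0309 × 5.87% = 0.1813%.
Required equity contribution = 11.9% − 3.0268% = 8.8732%  ⇒  Re = 16.6995%.
CAPM: 16.6995% = 2.4% + β × 8.31%  ⇒  β = 1.7208.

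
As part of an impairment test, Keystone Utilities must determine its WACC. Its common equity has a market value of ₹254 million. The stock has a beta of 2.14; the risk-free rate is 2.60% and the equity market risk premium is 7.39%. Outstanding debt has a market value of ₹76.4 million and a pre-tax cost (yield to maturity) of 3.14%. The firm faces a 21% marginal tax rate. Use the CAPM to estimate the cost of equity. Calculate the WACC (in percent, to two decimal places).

Cost of equity via CAPM: Re = 2.6% + 2.14 × 7.39% = 18.4146%.
Total capital V = 254 + 76.4 = 330.4.
Equity: weight = 254/330.4 = 0.7688; cost = 18.4146%.
Debt: weight = 76.4/330.4 = 0.2312; after-tax cost = 3.14% × (1 − 21%) = 2.4806%.
WACC = 0.7688 × 18.4146% + 0.2312 × 2.4806% = 14.7301%.

14.73%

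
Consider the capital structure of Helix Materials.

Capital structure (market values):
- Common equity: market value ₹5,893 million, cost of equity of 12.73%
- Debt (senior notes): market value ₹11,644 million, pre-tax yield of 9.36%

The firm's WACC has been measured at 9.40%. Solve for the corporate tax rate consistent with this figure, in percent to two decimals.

Total capital V = 5893 + 11644 = 17537.
Equity weight = 5893/17537 = 0.3360.
Senior notes weight = 11644/17537 = 0.6640.
Equity contribution = 0.3360 × 12.73% = 4.2777%.
Debt contribution must be 9.4% − 4.2777% = 5.1223%.
0.6640 × 9.36% × (1 − T) = 5.1223%  ⇒  (1 − T) = 0.8242.
T = 17.5780%.

17.58%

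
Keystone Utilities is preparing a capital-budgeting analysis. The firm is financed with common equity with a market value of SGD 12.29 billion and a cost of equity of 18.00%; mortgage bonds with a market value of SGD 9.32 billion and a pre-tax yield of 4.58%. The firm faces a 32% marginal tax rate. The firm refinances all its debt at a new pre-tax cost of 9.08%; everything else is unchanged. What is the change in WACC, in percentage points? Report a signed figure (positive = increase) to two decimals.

+1.32 pp

Current WACC:
Total capital V = 12.29 + 9.32 = 21.61.
Equity: weight = 12.29/21.61 = 0.5687; cost = 18%.
Mortgage bonds: weight = 9.32/21.61 = 0.4313; after-tax cost = 4.58% × (1 − 32%) = 3.1144%.
WACC = 0.5687 × 18.0000% + 0.4313 × 3.1144% = 11.5801%.
After the change:
Total capital V = 12.29 + 9.32 = 21.61.
Equity: weight = 12.29/21.61 = 0.5687; cost = 18%.
Mortgage bonds: weight = 9.32/21.61 = 0.4313; after-tax cost = 9.08% × (1 − 32%) = 6.1744%.
WACC = 0.5687 × 18.0000% + 0.4313 × 6.1744% = 12.8998%.
Change in WACC = 12.8998% − 11.5801% = 1.3197 pp.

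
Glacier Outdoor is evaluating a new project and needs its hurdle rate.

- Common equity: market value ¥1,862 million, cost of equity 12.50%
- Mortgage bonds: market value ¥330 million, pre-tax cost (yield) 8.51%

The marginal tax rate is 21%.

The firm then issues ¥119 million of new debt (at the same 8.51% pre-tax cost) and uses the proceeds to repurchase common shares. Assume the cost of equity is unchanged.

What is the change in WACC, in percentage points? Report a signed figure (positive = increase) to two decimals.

Current WACC:
Total capital V = 1862 + 330 = 2192.
Equity: weight = 1862/2192 = 0.8495; cost = 12.5%.
Mortgage bonds: weight = 330/2192 = 0.1505; after-tax cost = 8.51% × (1 − 21%) = 6.7229%.
WACC = 0.8495 × 12.5000% + 0.1505 × 6.7229% = 11.6303%.
After the change:
Total capital V = 1743 + 449 = 2192.
Equity: weight = 1743/2192 = 0.7952; cost = 12.5%.
Mortgage bonds: weight = 449/2192 = 0.2048; after-tax cost = 8.51% × (1 − 21%) = 6.7229%.
WACC = 0.7952 × 12.5000% + 0.2048 × 6.7229% = 11.3166%.
Change in WACC = 11.3166% − 11.6303% = -0.3136 pp.

-0.31 pp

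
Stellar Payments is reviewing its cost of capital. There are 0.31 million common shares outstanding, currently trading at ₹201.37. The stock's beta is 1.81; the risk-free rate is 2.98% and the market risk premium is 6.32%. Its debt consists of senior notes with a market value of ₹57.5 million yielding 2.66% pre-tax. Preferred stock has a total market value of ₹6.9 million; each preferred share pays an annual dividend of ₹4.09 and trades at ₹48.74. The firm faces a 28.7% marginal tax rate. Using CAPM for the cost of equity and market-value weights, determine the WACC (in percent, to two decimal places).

Cost of equity via CAPM: Re = 2.98% + 1.81 × 6.32% = 14.4192%.
Cost of preferred: Rp = 4.09 / 48.74 = 8.3915%.
Market value of equity E = 201.37 × 0.31m = 62.4247m.
Total capital V = 62.4247 + 6.9 + 57.5 = 126.8247.
Equity: weight = 62.4247/126.8247 = 0.4922; cost = 14.4192%.
Preferred: weight = 6.9/126.8247 = 0.0544; cost = 8.3915%.
Senior notes: weight = 57.5/126.8247 = 0.4534; after-tax cost = 2.66% × (1 − 28.7%) = 1.8966%.
WACC = 0.4922 × 14.4192% + 0.0544 × 8.3915% + 0.4534 × 1.8966% = 8.4137%.

8.41%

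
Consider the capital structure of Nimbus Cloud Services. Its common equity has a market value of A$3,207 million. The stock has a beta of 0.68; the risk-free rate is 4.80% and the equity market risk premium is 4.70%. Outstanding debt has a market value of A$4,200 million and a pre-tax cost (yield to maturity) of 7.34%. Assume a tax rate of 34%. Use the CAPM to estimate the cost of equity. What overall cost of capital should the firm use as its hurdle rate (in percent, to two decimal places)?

6.21%

Cost of equity via CAPM: Re = 4.8% + 0.68 × 4.7% = 7.9960%.
Total capital V = 3207 + 4200 = 7407.
Equity: weight = 3207/7407 = 0.4330; cost = 7.996%.
Debt: weight = 4200/7407 = 0.5670; after-tax cost = 7.34% × (1 − 34%) = 4.8444%.
WACC = 0.4330 × 7.9960% + 0.5670 × 4.8444% = 6.2089%.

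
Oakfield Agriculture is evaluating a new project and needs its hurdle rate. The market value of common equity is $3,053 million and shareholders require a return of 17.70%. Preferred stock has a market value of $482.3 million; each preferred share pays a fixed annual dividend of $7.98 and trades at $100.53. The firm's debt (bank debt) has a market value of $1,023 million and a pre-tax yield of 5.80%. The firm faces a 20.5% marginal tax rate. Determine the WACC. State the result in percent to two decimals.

13.73%

Cost of preferred: Rp = 7.98 / 100.53 = 7.9379%.
Total capital V = 3053 + 482.3 + 1023 = 4558.3.
Equity: weight = 3053/4558.3 = 0.6698; cost = 17.7%.
Preferred: weight = 482.3/4558.3 = 0.1058; cost = 7.9379%.
Bank debt: weight = 1023/4558.3 = 0.2244; after-tax cost = 5.8% × (1 − 20.5%) = 4.6110%.
WACC = 0.6698 × 17.7000% + 0.1058 × 7.9379% + 0.2244 × 4.6110% = 13.7296%.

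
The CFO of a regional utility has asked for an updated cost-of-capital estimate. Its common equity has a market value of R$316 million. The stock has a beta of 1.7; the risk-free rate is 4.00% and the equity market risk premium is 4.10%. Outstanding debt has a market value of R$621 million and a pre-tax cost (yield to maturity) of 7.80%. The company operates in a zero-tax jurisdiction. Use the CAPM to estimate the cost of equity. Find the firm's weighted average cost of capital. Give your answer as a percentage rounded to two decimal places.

Cost of equity via CAPM: Re = 4.0% + 1.7 × 4.1% = 10.9700%.
Total capital V = 316 + 621 = 937.
Equity: weight = 316/937 = 0.3372; cost = 10.97%.
Debt: weight = 621/937 = 0.6628; after-tax cost = 7.8% × (1 − 0%) = 7.8000%.
WACC = 0.3372 × 10.9700% + 0.6628 × 7.8000% = 8.8691%.

8.87%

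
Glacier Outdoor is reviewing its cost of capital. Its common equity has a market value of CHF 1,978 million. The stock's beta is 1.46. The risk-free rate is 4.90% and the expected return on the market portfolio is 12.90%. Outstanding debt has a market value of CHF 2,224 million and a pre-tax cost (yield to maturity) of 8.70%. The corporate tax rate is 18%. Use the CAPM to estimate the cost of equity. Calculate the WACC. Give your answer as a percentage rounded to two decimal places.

Market risk premium = 12.9% − 4.9% = 8.0%.
Cost of equity via CAPM: Re = 4.9% + 1.46 × 8.0% = 16.5800%.
Total capital V = 1978 + 2224 = 4202.
Equity: weight = 1978/4202 = 0.4707; cost = 16.58%.
Debt: weight = 2224/4202 = 0.5293; after-tax cost = 8.7% × (1 − 18%) = 7.1340%.
WACC = 0.4707 × 16.5800% + 0.5293 × 7.1340% = 11.5805%.

11.58%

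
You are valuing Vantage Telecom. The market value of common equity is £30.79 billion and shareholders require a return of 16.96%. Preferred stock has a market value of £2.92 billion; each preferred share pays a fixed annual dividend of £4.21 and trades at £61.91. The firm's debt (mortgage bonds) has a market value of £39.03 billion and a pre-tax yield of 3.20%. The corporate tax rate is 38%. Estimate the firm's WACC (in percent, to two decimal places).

Cost of preferred: Rp = 4.21 / 61.91 = 6.8002%.
Total capital V = 30.79 + 2.92 + 39.03 = 72.74.
Equity: weight = 30.79/72.74 = 0.4233; cost = 16.96%.
Preferred: weight = 2.92/72.74 = 0.0401; cost = 6.8002%.
Mortgage bonds: weight = 39.03/72.74 = 0.5366; after-tax cost = 3.2% × (1 − 38%) = 1.9840%.
WACC = 0.4233 × 16.9600% + 0.0401 × 6.8002% + 0.5366 × 1.9840% = 8.5165%.

8.52%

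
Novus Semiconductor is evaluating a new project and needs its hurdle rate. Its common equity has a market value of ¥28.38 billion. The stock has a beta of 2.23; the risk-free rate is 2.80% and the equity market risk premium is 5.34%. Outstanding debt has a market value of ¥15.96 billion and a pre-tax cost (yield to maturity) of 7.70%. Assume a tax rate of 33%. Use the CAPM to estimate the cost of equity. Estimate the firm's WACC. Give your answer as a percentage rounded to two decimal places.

11.27%

Cost of equity via CAPM: Re = 2.8% + 2.23 × 5.34% = 14.7082%.
Total capital V = 28.38 + 15.96 = 44.34.
Equity: weight = 28.38/44.34 = 0.6401; cost = 14.7082%.
Debt: weight = 15.96/44.34 = 0.3599; after-tax cost = 7.7% × (1 − 33%) = 5.1590%.
WACC = 0.6401 × 14.7082% + 0.3599 × 5.1590% = 11.2710%.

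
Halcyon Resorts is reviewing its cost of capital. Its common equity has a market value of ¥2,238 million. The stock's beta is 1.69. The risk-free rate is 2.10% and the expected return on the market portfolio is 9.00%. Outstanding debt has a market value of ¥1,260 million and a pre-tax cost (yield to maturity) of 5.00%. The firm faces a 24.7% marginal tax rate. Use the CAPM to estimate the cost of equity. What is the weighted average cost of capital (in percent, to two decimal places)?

10.16%

Market risk premium = 9.0% − 2.1% = 6.9%.
Cost of equity via CAPM: Re = 2.1% + 1.69 × 6.9% = 13.7610%.
Total capital V = 2238 + 1260 = 3498.
Equity: weight = 2238/3498 = 0.6398; cost = 13.761%.
Debt: weight = 1260/3498 = 0.3602; after-tax cost = 5% × (1 − 24.7%) = 3.7650%.
WACC = 0.6398 × 13.7610% + 0.3602 × 3.7650% = 10.1604%.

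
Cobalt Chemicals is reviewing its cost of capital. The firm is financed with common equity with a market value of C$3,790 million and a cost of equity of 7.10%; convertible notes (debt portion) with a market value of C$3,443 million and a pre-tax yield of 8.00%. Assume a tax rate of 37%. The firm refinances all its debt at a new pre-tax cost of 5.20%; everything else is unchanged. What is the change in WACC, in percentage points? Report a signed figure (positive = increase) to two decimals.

-0.84 pp

Current WACC:
Total capital V = 3790 + 3443 = 7233.
Equity: weight = 3790/7233 = 0.5240; cost = 7.1%.
Convertible notes (debt portion): weight = 3443/7233 = 0.4760; after-tax cost = 8% × (1 − 37%) = 5.0400%.
WACC = 0.5240 × 7.1000% + 0.4760 × 5.0400% = 6.1194%.
After the change:
Total capital V = 3790 + 3443 = 7233.
Equity: weight = 3790/7233 = 0.5240; cost = 7.1%.
Convertible notes (debt portion): weight = 3443/7233 = 0.4760; after-tax cost = 5.2% × (1 − 37%) = 3.2760%.
WACC = 0.5240 × 7.1000% + 0.4760 × 3.2760% = 5.2797%.
Change in WACC = 5.2797% − 6.1194% = -0.8397 pp.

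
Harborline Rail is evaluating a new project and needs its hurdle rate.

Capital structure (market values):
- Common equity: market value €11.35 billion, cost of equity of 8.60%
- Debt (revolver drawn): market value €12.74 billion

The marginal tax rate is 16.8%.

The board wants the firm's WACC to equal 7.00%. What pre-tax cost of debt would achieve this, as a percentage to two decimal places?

Total capital V = 11.35 + 12.74 = 24.09.
Equity weight = 11.35/24.09 = 0.4711.
Revolver drawn weight = 12.74/24.09 = 0.5289.
Equity contribution = 0.4711 × 8.6% = 4.0519%.
Remaining for debt = 7.0% − 4.0519% = 2.9481%.
Rd × (1 − 16.8%) × 0.5289 = 2.9481%  ⇒  Rd = 6.7002%.

6.70%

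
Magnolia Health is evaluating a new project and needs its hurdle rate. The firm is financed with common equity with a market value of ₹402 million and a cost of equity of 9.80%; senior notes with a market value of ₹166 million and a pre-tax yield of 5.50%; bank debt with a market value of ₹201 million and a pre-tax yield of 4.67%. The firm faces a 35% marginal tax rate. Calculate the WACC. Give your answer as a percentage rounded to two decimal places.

6.69%

Total capital V = 402 + 166 + 201 = 769.
Equity: weight = 402/769 = 0.5228; cost = 9.8%.
Senior notes: weight = 166/769 = 0.2159; after-tax cost = 5.5% × (1 − 35%) = 3.5750%.
Bank debt: weight = 201/769 = 0.2614; after-tax cost = 4.67% × (1 − 35%) = 3.0355%.
WACC = 0.5228 × 9.8000% + 0.2159 × 3.5750% + 0.2614 × 3.0355% = 6.6881%.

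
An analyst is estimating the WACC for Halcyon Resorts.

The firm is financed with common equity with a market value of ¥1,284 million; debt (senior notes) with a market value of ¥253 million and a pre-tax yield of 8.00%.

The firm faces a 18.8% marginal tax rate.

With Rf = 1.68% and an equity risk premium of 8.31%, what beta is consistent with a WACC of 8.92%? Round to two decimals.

0.93

Total capital V = 1284 + 253 = 1537.
Equity weight = 1284/1537 = 0.8354.
Senior notes weight = 253/1537 = 0.1646.
Debt contribution = 0.1646 × 8% × (1 − 18.8%) = 1.0693%.
Required equity contribution = 8.92% − 1.0693% = 7.8507%  ⇒  Re = 9.3976%.
CAPM: 9.3976% = 1.68% + β × 8.31%  ⇒  β = 0.9287.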